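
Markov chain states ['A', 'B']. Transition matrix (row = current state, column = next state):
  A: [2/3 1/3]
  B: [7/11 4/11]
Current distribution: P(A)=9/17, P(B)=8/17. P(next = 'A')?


P(next=A) = Σᵢ P(now=i)×P(i→A)
= 9/17×2/3 + 8/17×7/11
= 6/17 + 56/187 = 122/187

P = 122/187 ≈ 0.6524


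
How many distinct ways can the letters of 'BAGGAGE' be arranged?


Letters: 7, freq: {'B': 1, 'A': 2, 'G': 3, 'E': 1}
7!/(1!×2!×3!×1!) = 5040/12 = 420

420


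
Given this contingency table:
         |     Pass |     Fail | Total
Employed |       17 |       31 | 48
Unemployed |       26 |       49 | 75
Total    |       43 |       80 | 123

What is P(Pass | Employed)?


P(Pass | Employed) = 17/(17+31) = 17/48

P(Pass|Employed) = 17/48 ≈ 35.42%


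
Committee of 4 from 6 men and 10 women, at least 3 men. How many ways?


Count by #men:
  3M,1W: C(6,3)×C(10,1)=200
  4M,0W: C(6,4)×C(10,0)=15
Total = 215

215


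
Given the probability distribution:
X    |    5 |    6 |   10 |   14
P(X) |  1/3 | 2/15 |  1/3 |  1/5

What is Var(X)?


E[X] = 43/5
E[X²] = 257/3
Var(X) = E[X²] - (E[X])² = 257/3 - 1849/25 = 878/75

Var(X) = 878/75 ≈ 11.7067


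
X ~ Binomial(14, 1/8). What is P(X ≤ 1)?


P(X ≤ 1) = Σ P(X=i) for i=0..1
P(X=0) = 678223072849/4398046511104
P(X=1) = 678223072849/2199023255552
Sum = 2034669218547/4398046511104

P(X ≤ 1) = 2034669218547/4398046511104 ≈ 46.26%


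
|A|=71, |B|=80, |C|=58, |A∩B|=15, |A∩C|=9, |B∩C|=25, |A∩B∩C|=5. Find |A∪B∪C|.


|A∪B∪C| = 71+80+58-15-9-25+5 = 165

|A∪B∪C| = 165


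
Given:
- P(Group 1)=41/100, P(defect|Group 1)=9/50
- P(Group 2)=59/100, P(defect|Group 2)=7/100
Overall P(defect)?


P(B) = Σ P(B|Aᵢ)×P(Aᵢ)
  9/50×41/100 = 369/5000
  7/100×59/100 = 413/10000
Sum = 1151/10000

P(defect) = 1151/10000 ≈ 11.51%


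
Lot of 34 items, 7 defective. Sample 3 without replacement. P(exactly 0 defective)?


Hypergeometric: C(7,0)×C(27,3)/C(34,3)
= 1×2925/5984 = 2925/5984

P(X=0) = 2925/5984 ≈ 48.88%


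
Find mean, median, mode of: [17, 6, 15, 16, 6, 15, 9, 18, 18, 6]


Sorted: [6, 6, 6, 9, 15, 15, 16, 17, 18, 18]
Mean = 126/10 = 63/5
Median = 15
Freq: {17: 1, 6: 3, 15: 2, 16: 1, 9: 1, 18: 2}
Mode: [6]

Mean=63/5, Median=15, Mode=6


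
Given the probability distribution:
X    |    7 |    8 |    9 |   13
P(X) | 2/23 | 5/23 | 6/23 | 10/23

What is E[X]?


E[X] = Σ x·P(X=x)
= (7)×(2/23) + (8)×(5/23) + (9)×(6/23) + (13)×(10/23)
= 238/23

E[X] = 238/23


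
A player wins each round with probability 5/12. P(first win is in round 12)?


Geometric: P(X=12) = (1-p)^(k-1)×p = (7/12)^11×5/12 = 9886633715/8916100448256

P(X=12) = 9886633715/8916100448256 ≈ 0.11%


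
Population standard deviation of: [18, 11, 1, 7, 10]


Mean = 47/5
  (18-47/5)²=1849/25
  (11-47/5)²=64/25
  (1-47/5)²=1764/25
  (7-47/5)²=144/25
  (10-47/5)²=9/25
Σ(x-μ)² = 766/5
σ² = (766/5)/5 = 766/25

σ = √(766/25) ≈ 5.5353


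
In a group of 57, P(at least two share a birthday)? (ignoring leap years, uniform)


P(all different) = Π(365-i)/365 for i=0..56
= 0.009878
P(match) = 1 - 0.009878 = 0.990122

P ≈ 0.9901 ≈ 99.01%


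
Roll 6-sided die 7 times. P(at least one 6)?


P(no 6)^7 = (5/6)^7 = 78125/279936
P(≥1) = 1 - 78125/279936 = 201811/279936

P = 201811/279936 ≈ 72.09%


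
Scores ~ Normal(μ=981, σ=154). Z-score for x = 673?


z = (x - μ)/σ = (673 - 981)/154 = -2.0

z = -2.0


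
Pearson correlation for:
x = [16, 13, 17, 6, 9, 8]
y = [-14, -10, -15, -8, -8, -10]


n=6, Σx=69, Σy=-65, Σxy=-809, Σx²=895, Σy²=749
r = (6×(-809) - 69×(-65))/√((6×895 - 69²)(6×749 - (-65)²))
= -369/√(609×269) = -369/√163821 ≈ -369/404.7481 ≈ -0.9117

r ≈ -0.9117


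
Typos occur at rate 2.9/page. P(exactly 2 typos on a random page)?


Poisson(λ=2.9): P(X=2) = e^(-λ)×λ^k/k!
= e^(-2.9) × 2.9^2 / 2!
≈ 0.05502322006 × 8.41 / 2 ≈ 0.231373

P(X=2) ≈ 0.231373 ≈ 23.14%


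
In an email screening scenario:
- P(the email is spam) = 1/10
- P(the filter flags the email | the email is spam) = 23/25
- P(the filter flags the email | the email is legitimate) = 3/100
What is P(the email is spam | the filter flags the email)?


Using Bayes' theorem:
P(A|B) = P(B|A)·P(A) / P(B)

P(the filter flags the email) = 23/25 × 1/10 + 3/100 × 9/10
= 23/250 + 27/1000 = 119/1000

P(the email is spam|the filter flags the email) = (23/250) / (119/1000) = 92/119

P(the email is spam|the filter flags the email) = 92/119 ≈ 77.31%


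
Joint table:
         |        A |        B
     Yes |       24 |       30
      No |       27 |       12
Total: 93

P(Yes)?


P(Yes) = (24+30)/93 = 54/93 = 18/31

P(Yes) = 18/31 ≈ 58.06%


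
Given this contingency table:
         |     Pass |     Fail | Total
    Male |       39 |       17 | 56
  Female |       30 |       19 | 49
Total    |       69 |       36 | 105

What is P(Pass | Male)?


P(Pass | Male) = 39/(39+17) = 39/56

P(Pass|Male) = 39/56 ≈ 69.64%


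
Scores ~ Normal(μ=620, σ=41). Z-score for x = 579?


z = (x - μ)/σ = (579 - 620)/41 = -1.0

z = -1.0


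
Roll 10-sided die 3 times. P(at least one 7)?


P(no 7)^3 = (9/10)^3 = 729/1000
P(≥1) = 1 - 729/1000 = 271/1000

P = 271/1000 ≈ 27.10%


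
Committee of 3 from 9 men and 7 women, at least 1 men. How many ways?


Count by #men:
  1M,2W: C(9,1)×C(7,2)=189
  2M,1W: C(9,2)×C(7,1)=252
  3M,0W: C(9,3)×C(7,0)=84
Total = 525

525


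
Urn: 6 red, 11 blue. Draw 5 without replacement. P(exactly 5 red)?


Hypergeometric: C(6,5)×C(11,0)/C(17,5)
= 6×1/6188 = 3/3094

P(X=5) = 3/3094 ≈ 0.10%


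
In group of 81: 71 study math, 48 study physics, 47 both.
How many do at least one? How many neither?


|A∪B| = 71+48-47 = 72
Neither = 81-72 = 9

At least one: 72; Neither: 9


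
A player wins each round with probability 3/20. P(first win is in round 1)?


Geometric: P(X=1) = (1-p)^(k-1)×p = (17/20)^0×3/20 = 3/20

P(X=1) = 3/20 ≈ 15.00%


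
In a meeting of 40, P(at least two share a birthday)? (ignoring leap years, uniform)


P(all different) = Π(365-i)/365 for i=0..39
= 0.108768
P(match) = 1 - 0.108768 = 0.891232

P ≈ 0.8912 ≈ 89.12%


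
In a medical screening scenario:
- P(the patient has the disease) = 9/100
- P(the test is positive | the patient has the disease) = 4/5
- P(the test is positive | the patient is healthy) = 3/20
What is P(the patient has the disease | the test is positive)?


Using Bayes' theorem:
P(A|B) = P(B|A)·P(A) / P(B)

P(the test is positive) = 4/5 × 9/100 + 3/20 × 91/100
= 9/125 + 273/2000 = 417/2000

P(the patient has the disease|the test is positive) = (9/125) / (417/2000) = 48/139

P(the patient has the disease|the test is positive) = 48/139 ≈ 34.53%


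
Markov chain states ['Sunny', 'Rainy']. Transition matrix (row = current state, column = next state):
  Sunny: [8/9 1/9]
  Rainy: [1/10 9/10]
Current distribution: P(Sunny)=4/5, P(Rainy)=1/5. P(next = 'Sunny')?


P(next=Sunny) = Σᵢ P(now=i)×P(i→Sunny)
= 4/5×8/9 + 1/5×1/10
= 32/45 + 1/50 = 329/450

P = 329/450 ≈ 0.7311


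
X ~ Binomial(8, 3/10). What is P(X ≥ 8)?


P(X ≥ 8) = Σ P(X=i) for i=8..8
P(X=8) = 6561/100000000
Sum = 6561/100000000

P(X ≥ 8) = 6561/100000000 ≈ 0.01%


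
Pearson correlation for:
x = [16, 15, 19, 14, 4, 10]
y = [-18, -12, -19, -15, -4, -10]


n=6, Σx=78, Σy=-78, Σxy=-1155, Σx²=1154, Σy²=1170
r = (6×(-1155) - 78×(-78))/√((6×1154 - 78²)(6×1170 - (-78)²))
= -846/√(840×936) = -846/√786240 ≈ -846/886.7018 ≈ -0.9541

r ≈ -0.9541


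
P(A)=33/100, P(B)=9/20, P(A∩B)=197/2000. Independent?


P(A)×P(B) = 297/2000
P(A∩B) = 197/2000
Not equal → NOT independent

No, not independent


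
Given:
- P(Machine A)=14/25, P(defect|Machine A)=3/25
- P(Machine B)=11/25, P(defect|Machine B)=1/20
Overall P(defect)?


P(B) = Σ P(B|Aᵢ)×P(Aᵢ)
  3/25×14/25 = 42/625
  1/20×11/25 = 11/500
Sum = 223/2500

P(defect) = 223/2500 ≈ 8.92%


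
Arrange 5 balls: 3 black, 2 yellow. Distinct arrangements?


5!/(3!×2!) = 10

10


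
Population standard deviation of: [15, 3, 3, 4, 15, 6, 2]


Mean = 48/7
  (15-48/7)²=3249/49
  (3-48/7)²=729/49
  (3-48/7)²=729/49
  (4-48/7)²=400/49
  (15-48/7)²=3249/49
  (6-48/7)²=36/49
  (2-48/7)²=1156/49
Σ(x-μ)² = 1364/7
σ² = (1364/7)/7 = 1364/49

σ = √(1364/49) ≈ 5.2761


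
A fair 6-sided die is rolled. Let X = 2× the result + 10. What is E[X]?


E[die] = (1+6)/2 = 7/2
E[X] = 2×7/2 + 10 = 17

E[X] = 17


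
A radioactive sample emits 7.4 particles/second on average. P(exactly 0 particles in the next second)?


Poisson(λ=7.4): P(X=0) = e^(-λ)×λ^k/k!
= e^(-7.4) × 7.4^0 / 0!
≈ 0.0006112527611 × 1 / 1 ≈ 0.000611

P(X=0) ≈ 0.000611 ≈ 0.06%


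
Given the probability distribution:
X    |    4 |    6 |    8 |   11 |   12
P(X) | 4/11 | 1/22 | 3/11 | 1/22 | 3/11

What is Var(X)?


E[X] = 169/22
E[X²] = 1533/22
Var(X) = E[X²] - (E[X])² = 1533/22 - 28561/484 = 5165/484

Var(X) = 5165/484 ≈ 10.6715


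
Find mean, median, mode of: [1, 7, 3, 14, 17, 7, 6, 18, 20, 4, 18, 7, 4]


Sorted: [1, 3, 4, 4, 6, 7, 7, 7, 14, 17, 18, 18, 20]
Mean = 126/13
Median = 7
Freq: {1: 1, 7: 3, 3: 1, 14: 1, 17: 1, 6: 1, 18: 2, 20: 1, 4: 2}
Mode: [7]

Mean=126/13, Median=7, Mode=7


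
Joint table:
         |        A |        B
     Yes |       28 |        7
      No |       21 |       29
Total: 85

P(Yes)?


P(Yes) = (28+7)/85 = 35/85 = 7/17

P(Yes) = 7/17 ≈ 41.18%


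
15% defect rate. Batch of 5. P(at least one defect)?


P(all good) = (17/20)^5 = 1419857/3200000
P(≥1 defect) = 1780143/3200000

P = 1780143/3200000 ≈ 55.63%


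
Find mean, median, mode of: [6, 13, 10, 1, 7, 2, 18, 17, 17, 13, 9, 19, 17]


Sorted: [1, 2, 6, 7, 9, 10, 13, 13, 17, 17, 17, 18, 19]
Mean = 149/13
Median = 13
Freq: {6: 1, 13: 2, 10: 1, 1: 1, 7: 1, 2: 1, 18: 1, 17: 3, 9: 1, 19: 1}
Mode: [17]

Mean=149/13, Median=13, Mode=17


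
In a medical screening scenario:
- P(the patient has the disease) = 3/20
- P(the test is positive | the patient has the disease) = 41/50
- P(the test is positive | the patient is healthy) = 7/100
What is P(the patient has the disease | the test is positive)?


Using Bayes' theorem:
P(A|B) = P(B|A)·P(A) / P(B)

P(the test is positive) = 41/50 × 3/20 + 7/100 × 17/20
= 123/1000 + 119/2000 = 73/400

P(the patient has the disease|the test is positive) = (123/1000) / (73/400) = 246/365

P(the patient has the disease|the test is positive) = 246/365 ≈ 67.40%


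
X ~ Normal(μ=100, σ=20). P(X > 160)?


z = (160-100)/20 = 3.0
P(X > 160) = 1 - P(Z ≤ 3.0) = 1 - 0.9987 = 0.0013

P(X > 160) ≈ 0.0013


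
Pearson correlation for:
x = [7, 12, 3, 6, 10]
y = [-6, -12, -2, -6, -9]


n=5, Σx=38, Σy=-35, Σxy=-318, Σx²=338, Σy²=301
r = (5×(-318) - 38×(-35))/√((5×338 - 38²)(5×301 - (-35)²))
= -260/√(246×280) = -260/√68880 ≈ -260/262.4500 ≈ -0.9907

r ≈ -0.9907


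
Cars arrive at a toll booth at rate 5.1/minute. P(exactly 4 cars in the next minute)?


Poisson(λ=5.1): P(X=4) = e^(-λ)×λ^k/k!
= e^(-5.1) × 5.1^4 / 4!
≈ 0.006096746566 × 676.5201 / 24 ≈ 0.171857

P(X=4) ≈ 0.171857 ≈ 17.19%


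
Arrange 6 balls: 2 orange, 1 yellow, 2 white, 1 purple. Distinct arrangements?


6!/(2!×1!×2!×1!) = 180

180


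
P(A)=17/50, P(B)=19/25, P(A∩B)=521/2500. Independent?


P(A)×P(B) = 323/1250
P(A∩B) = 521/2500
Not equal → NOT independent

No, not independent


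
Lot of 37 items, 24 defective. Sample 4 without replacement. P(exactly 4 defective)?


Hypergeometric: C(24,4)×C(13,0)/C(37,4)
= 10626×1/66045 = 506/3145

P(X=4) = 506/3145 ≈ 16.09%


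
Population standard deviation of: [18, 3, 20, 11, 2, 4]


Mean = 58/6 = 29/3
  (18-29/3)²=625/9
  (3-29/3)²=400/9
  (20-29/3)²=961/9
  (11-29/3)²=16/9
  (2-29/3)²=529/9
  (4-29/3)²=289/9
Σ(x-μ)² = 940/3
σ² = (940/3)/6 = 470/9

σ = √(470/9) ≈ 7.2265


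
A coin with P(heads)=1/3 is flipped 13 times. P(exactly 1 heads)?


Binomial: P(X=1) = C(13,1)×p^1×(1-p)^12
= 13 × 1/3 × 4096/531441 = 53248/1594323

P(X=1) = 53248/1594323 ≈ 3.34%


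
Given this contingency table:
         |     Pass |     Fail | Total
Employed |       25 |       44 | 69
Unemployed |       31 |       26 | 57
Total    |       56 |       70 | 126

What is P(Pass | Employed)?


P(Pass | Employed) = 25/(25+44) = 25/69

P(Pass|Employed) = 25/69 ≈ 36.23%


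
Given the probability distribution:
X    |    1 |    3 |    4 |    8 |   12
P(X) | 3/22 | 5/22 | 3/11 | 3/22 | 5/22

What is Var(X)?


E[X] = 63/11
E[X²] = 48
Var(X) = E[X²] - (E[X])² = 48 - 3969/121 = 1839/121

Var(X) = 1839/121 ≈ 15.1983


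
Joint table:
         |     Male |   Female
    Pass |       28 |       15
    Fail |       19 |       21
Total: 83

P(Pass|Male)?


P(Pass|Male) = 28/(28+19) = 28/47

P = 28/47 ≈ 59.57%


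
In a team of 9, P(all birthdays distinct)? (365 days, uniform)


P(all different) = Π(365-i)/365 for i=0..8
= (365/365)×(364/365)×...×(357/365)
= 0.905376

P ≈ 0.9054 ≈ 90.54%


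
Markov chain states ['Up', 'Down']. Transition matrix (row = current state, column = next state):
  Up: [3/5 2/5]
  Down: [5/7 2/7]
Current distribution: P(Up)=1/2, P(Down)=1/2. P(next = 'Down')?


P(next=Down) = Σᵢ P(now=i)×P(i→Down)
= 1/2×2/5 + 1/2×2/7
= 1/5 + 1/7 = 12/35

P = 12/35 ≈ 0.3429


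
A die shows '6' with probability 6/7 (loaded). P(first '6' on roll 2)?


Geometric: P(X=2) = (1-p)^(k-1)×p = (1/7)^1×6/7 = 6/49

P(X=2) = 6/49 ≈ 12.24%


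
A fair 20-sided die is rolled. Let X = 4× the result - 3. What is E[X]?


E[die] = (1+20)/2 = 21/2
E[X] = 4×21/2 - 3 = 39

E[X] = 39


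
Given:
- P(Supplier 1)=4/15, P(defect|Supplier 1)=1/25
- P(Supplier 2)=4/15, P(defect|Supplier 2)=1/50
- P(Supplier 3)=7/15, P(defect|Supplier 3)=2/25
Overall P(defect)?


P(B) = Σ P(B|Aᵢ)×P(Aᵢ)
  1/25×4/15 = 4/375
  1/50×4/15 = 2/375
  2/25×7/15 = 14/375
Sum = 4/75

P(defect) = 4/75 ≈ 5.33%


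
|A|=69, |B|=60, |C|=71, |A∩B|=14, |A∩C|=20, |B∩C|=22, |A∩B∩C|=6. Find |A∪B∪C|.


|A∪B∪C| = 69+60+71-14-20-22+6 = 150

|A∪B∪C| = 150


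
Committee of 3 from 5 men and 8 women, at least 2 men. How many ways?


Count by #men:
  2M,1W: C(5,2)×C(8,1)=80
  3M,0W: C(5,3)×C(8,0)=10
Total = 90

90


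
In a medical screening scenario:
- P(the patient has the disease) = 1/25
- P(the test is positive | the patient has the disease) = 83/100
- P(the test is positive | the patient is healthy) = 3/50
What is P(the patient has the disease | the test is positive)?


Using Bayes' theorem:
P(A|B) = P(B|A)·P(A) / P(B)

P(the test is positive) = 83/100 × 1/25 + 3/50 × 24/25
= 83/2500 + 36/625 = 227/2500

P(the patient has the disease|the test is positive) = (83/2500) / (227/2500) = 83/227

P(the patient has the disease|the test is positive) = 83/227 ≈ 36.56%


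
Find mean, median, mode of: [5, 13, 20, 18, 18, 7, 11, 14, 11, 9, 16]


Sorted: [5, 7, 9, 11, 11, 13, 14, 16, 18, 18, 20]
Mean = 142/11
Median = 13
Freq: {5: 1, 13: 1, 20: 1, 18: 2, 7: 1, 11: 2, 14: 1, 9: 1, 16: 1}
Mode: [11, 18]

Mean=142/11, Median=13, Mode=[11, 18]


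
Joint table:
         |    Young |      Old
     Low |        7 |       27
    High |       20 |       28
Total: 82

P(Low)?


P(Low) = (7+27)/82 = 34/82 = 17/41

P(Low) = 17/41 ≈ 41.46%


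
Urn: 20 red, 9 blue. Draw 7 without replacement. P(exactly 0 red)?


Hypergeometric: C(20,0)×C(9,7)/C(29,7)
= 1×36/1560780 = 1/43355

P(X=0) = 1/43355 ≈ 0.00%


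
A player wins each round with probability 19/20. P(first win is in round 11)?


Geometric: P(X=11) = (1-p)^(k-1)×p = (1/20)^10×19/20 = 19/204800000000000

P(X=11) = 19/204800000000000 ≈ 0.00%


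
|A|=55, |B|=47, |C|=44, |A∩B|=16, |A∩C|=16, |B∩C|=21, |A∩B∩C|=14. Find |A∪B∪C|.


|A∪B∪C| = 55+47+44-16-16-21+14 = 107

|A∪B∪C| = 107


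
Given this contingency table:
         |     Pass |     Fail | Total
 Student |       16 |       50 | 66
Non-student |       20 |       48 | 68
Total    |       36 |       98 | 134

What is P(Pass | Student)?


P(Pass | Student) = 16/(16+50) = 16/66 = 8/33

P(Pass|Student) = 8/33 ≈ 24.24%


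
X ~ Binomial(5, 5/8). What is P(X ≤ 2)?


P(X ≤ 2) = Σ P(X=i) for i=0..2
P(X=0) = 243/32768
P(X=1) = 2025/32768
P(X=2) = 3375/16384
Sum = 4509/16384

P(X ≤ 2) = 4509/16384 ≈ 27.52%


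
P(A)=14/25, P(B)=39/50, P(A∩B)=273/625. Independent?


P(A)×P(B) = 273/625
P(A∩B) = 273/625
Equal ✓ → Independent

Yes, independent


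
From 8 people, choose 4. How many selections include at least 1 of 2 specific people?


Complement: C(8,4) - C(6,4) = 70 - 15 = 55

55


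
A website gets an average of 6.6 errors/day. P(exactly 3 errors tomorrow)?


Poisson(λ=6.6): P(X=3) = e^(-λ)×λ^k/k!
= e^(-6.6) × 6.6^3 / 3!
≈ 0.001360368038 × 287.496 / 6 ≈ 0.065183

P(X=3) ≈ 0.065183 ≈ 6.52%


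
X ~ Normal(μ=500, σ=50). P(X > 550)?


z = (550-500)/50 = 1.0
P(X > 550) = 1 - P(Z ≤ 1.0) = 1 - 0.8413 = 0.1587

P(X > 550) ≈ 0.1587


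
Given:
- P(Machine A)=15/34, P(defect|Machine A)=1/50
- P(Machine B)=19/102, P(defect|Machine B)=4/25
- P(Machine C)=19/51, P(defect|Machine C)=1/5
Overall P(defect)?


P(B) = Σ P(B|Aᵢ)×P(Aᵢ)
  1/50×15/34 = 3/340
  4/25×19/102 = 38/1275
  1/5×19/51 = 19/255
Sum = 577/5100

P(defect) = 577/5100 ≈ 11.31%


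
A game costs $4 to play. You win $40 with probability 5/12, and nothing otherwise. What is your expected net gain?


E[gain] = (40-4)×5/12 + (-4)×7/12
= 15 - 7/3 = 38/3

Expected net gain = $38/3 ≈ $12.67


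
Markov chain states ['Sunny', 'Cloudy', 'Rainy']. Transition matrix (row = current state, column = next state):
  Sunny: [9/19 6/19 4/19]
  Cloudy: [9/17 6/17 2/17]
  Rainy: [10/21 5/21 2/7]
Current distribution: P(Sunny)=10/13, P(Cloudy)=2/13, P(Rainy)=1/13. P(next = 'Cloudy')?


P(next=Cloudy) = Σᵢ P(now=i)×P(i→Cloudy)
= 10/13×6/19 + 2/13×6/17 + 1/13×5/21
= 60/247 + 12/221 + 5/273 = 27823/88179

P = 27823/88179 ≈ 0.3155


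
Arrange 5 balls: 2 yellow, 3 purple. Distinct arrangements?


5!/(2!×3!) = 10

10


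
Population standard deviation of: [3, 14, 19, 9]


Mean = 45/4
  (3-45/4)²=1089/16
  (14-45/4)²=121/16
  (19-45/4)²=961/16
  (9-45/4)²=81/16
Σ(x-μ)² = 563/4
σ² = (563/4)/4 = 563/16

σ = √(563/16) ≈ 5.9319


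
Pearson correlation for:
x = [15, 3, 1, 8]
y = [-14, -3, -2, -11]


n=4, Σx=27, Σy=-30, Σxy=-309, Σx²=299, Σy²=330
r = (4×(-309) - 27×(-30))/√((4×299 - 27²)(4×330 - (-30)²))
= -426/√(467×420) = -426/√196140 ≈ -426/442.8770 ≈ -0.9619

r ≈ -0.9619


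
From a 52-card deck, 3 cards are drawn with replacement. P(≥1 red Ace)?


P(not a red Ace) = 50/52 = 25/26
P(none in 3 draws) = (25/26)^3 = 15625/17576
P(≥1 red Ace) = 1 - 15625/17576 = 1951/17576

P = 1951/17576 ≈ 11.10%


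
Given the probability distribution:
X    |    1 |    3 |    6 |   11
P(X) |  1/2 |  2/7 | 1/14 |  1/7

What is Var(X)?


E[X] = 47/14
E[X²] = 321/14
Var(X) = E[X²] - (E[X])² = 321/14 - 2209/196 = 2285/196

Var(X) = 2285/196 ≈ 11.6582


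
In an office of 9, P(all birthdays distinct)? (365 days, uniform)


P(all different) = Π(365-i)/365 for i=0..8
= (365/365)×(364/365)×...×(357/365)
= 0.905376

P ≈ 0.9054 ≈ 90.54%


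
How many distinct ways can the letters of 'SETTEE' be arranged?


Letters: 6, freq: {'S': 1, 'E': 3, 'T': 2}
6!/(1!×3!×2!) = 720/12 = 60

60


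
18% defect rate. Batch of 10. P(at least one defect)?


P(all good) = (41/50)^10 = 13422659310152401/97656250000000000
P(≥1 defect) = 84233590689847599/97656250000000000

P = 84233590689847599/97656250000000000 ≈ 86.26%


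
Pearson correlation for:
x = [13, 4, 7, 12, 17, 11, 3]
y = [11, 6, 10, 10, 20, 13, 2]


n=7, Σx=67, Σy=72, Σxy=846, Σx²=797, Σy²=930
r = (7×846 - 67×72)/√((7×797 - 67²)(7×930 - 72²))
= 1098/√(1090×1326) = 1098/√1445340 ≈ 1098/1202.2229 ≈ 0.9133

r ≈ 0.9133


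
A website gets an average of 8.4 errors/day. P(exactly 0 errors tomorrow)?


Poisson(λ=8.4): P(X=0) = e^(-λ)×λ^k/k!
= e^(-8.4) × 8.4^0 / 0!
≈ 0.0002248673242 × 1 / 1 ≈ 0.000225

P(X=0) ≈ 0.000225 ≈ 0.02%


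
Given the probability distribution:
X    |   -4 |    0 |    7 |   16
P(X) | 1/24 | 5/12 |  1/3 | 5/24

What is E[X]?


E[X] = Σ x·P(X=x)
= (-4)×(1/24) + (0)×(5/12) + (7)×(1/3) + (16)×(5/24)
= 11/2

E[X] = 11/2


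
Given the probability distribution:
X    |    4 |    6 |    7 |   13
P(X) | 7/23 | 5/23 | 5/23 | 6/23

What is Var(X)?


E[X] = 171/23
E[X²] = 1551/23
Var(X) = E[X²] - (E[X])² = 1551/23 - 29241/529 = 6432/529

Var(X) = 6432/529 ≈ 12.1588


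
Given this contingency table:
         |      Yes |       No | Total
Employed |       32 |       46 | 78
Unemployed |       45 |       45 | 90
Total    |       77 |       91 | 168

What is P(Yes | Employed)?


P(Yes | Employed) = 32/(32+46) = 32/78 = 16/39

P(Yes|Employed) = 16/39 ≈ 41.03%


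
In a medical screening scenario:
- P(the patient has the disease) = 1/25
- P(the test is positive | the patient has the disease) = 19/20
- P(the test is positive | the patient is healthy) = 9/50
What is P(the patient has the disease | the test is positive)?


Using Bayes' theorem:
P(A|B) = P(B|A)·P(A) / P(B)

P(the test is positive) = 19/20 × 1/25 + 9/50 × 24/25
= 19/500 + 108/625 = 527/2500

P(the patient has the disease|the test is positive) = (19/500) / (527/2500) = 95/527

P(the patient has the disease|the test is positive) = 95/527 ≈ 18.03%


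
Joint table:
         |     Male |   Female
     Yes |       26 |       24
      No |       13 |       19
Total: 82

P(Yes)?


P(Yes) = (26+24)/82 = 50/82 = 25/41

P(Yes) = 25/41 ≈ 60.98%


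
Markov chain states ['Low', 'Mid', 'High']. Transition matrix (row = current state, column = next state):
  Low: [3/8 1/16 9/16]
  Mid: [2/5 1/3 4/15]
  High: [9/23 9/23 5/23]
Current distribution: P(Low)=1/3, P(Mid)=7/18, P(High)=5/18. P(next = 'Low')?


P(next=Low) = Σᵢ P(now=i)×P(i→Low)
= 1/3×3/8 + 7/18×2/5 + 5/18×9/23
= 1/8 + 7/45 + 5/46 = 3223/8280

P = 3223/8280 ≈ 0.3893


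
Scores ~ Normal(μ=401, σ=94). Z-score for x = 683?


z = (x - μ)/σ = (683 - 401)/94 = 3.0

z = 3.0


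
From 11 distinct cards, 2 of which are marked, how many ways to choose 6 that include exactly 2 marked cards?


Choose 2 of the 2 marked cards and 4 of the other 9 cards:
C(2,2)×C(9,4) = 1×126 = 126

126


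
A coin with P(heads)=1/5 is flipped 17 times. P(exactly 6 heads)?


Binomial: P(X=6) = C(17,6)×p^6×(1-p)^11
= 12376 × 1/15625 × 4194304/48828125 = 51908706304/762939453125

P(X=6) = 51908706304/762939453125 ≈ 6.80%


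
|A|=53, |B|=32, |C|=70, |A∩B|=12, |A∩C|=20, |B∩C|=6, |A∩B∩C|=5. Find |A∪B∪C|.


|A∪B∪C| = 53+32+70-12-20-6+5 = 122

|A∪B∪C| = 122


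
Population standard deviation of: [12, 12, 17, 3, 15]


Mean = 59/5
  (12-59/5)²=1/25
  (12-59/5)²=1/25
  (17-59/5)²=676/25
  (3-59/5)²=1936/25
  (15-59/5)²=256/25
Σ(x-μ)² = 574/5
σ² = (574/5)/5 = 574/25

σ = √(574/25) ≈ 4.7917


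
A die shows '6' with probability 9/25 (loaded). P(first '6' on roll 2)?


Geometric: P(X=2) = (1-p)^(k-1)×p = (16/25)^1×9/25 = 144/625

P(X=2) = 144/625 ≈ 23.04%


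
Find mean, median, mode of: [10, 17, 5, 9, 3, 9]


Sorted: [3, 5, 9, 9, 10, 17]
Mean = 53/6
Median = 9
Freq: {10: 1, 17: 1, 5: 1, 9: 2, 3: 1}
Mode: [9]

Mean=53/6, Median=9, Mode=9


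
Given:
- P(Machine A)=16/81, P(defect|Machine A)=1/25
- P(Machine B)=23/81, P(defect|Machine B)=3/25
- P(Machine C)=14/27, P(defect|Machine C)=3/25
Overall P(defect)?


P(B) = Σ P(B|Aᵢ)×P(Aᵢ)
  1/25×16/81 = 16/2025
  3/25×23/81 = 23/675
  3/25×14/27 = 14/225
Sum = 211/2025

P(defect) = 211/2025 ≈ 10.42%


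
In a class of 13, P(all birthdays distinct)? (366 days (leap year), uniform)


P(all different) = Π(366-i)/366 for i=0..12
= (366/366)×(365/366)×...×(354/366)
= 0.806071

P ≈ 0.8061 ≈ 80.61%


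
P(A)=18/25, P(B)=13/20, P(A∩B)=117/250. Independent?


P(A)×P(B) = 117/250
P(A∩B) = 117/250
Equal ✓ → Independent

Yes, independent


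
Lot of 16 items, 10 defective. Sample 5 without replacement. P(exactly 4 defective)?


Hypergeometric: C(10,4)×C(6,1)/C(16,5)
= 210×6/4368 = 15/52

P(X=4) = 15/52 ≈ 28.85%


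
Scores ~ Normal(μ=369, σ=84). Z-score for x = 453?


z = (x - μ)/σ = (453 - 369)/84 = 1.0

z = 1.0


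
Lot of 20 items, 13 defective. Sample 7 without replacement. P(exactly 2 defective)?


Hypergeometric: C(13,2)×C(7,5)/C(20,7)
= 78×21/77520 = 273/12920

P(X=2) = 273/12920 ≈ 2.11%


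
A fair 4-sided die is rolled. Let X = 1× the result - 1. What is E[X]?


E[die] = (1+4)/2 = 5/2
E[X] = 1×5/2 - 1 = 3/2

E[X] = 3/2


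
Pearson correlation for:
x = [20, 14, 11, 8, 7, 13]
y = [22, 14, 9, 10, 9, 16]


n=6, Σx=73, Σy=80, Σxy=1086, Σx²=999, Σy²=1198
r = (6×1086 - 73×80)/√((6×999 - 73²)(6×1198 - 80²))
= 676/√(665×788) = 676/√524020 ≈ 676/723.8923 ≈ 0.9338

r ≈ 0.9338


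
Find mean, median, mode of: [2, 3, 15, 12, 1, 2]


Sorted: [1, 2, 2, 3, 12, 15]
Mean = 35/6
Median = 5/2
Freq: {2: 2, 3: 1, 15: 1, 12: 1, 1: 1}
Mode: [2]

Mean=35/6, Median=5/2, Mode=2


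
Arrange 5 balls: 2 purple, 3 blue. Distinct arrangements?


5!/(2!×3!) = 10

10


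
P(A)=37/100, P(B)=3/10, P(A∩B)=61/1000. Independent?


P(A)×P(B) = 111/1000
P(A∩B) = 61/1000
Not equal → NOT independent

No, not independent


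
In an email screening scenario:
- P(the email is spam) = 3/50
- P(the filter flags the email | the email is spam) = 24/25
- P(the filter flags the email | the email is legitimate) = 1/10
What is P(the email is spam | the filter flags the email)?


Using Bayes' theorem:
P(A|B) = P(B|A)·P(A) / P(B)

P(the filter flags the email) = 24/25 × 3/50 + 1/10 × 47/50
= 36/625 + 47/500 = 379/2500

P(the email is spam|the filter flags the email) = (36/625) / (379/2500) = 144/379

P(the email is spam|the filter flags the email) = 144/379 ≈ 37.99%


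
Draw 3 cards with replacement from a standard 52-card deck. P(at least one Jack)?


P(not a Jack) = 48/52 = 12/13
P(none in 3 draws) = (12/13)^3 = 1728/2197
P(≥1 Jack) = 1 - 1728/2197 = 469/2197

P = 469/2197 ≈ 21.35%


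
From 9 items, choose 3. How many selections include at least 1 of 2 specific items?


Complement: C(9,3) - C(7,3) = 84 - 35 = 49

49


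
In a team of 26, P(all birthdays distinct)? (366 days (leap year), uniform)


P(all different) = Π(366-i)/366 for i=0..25
= (366/366)×(365/366)×...×(341/366)
= 0.402786

P ≈ 0.4028 ≈ 40.28%


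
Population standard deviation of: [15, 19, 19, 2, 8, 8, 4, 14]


Mean = 89/8
  (15-89/8)²=961/64
  (19-89/8)²=3969/64
  (19-89/8)²=3969/64
  (2-89/8)²=5329/64
  (8-89/8)²=625/64
  (8-89/8)²=625/64
  (4-89/8)²=3249/64
  (14-89/8)²=529/64
Σ(x-μ)² = 2407/8
σ² = (2407/8)/8 = 2407/64

σ = √(2407/64) ≈ 6.1326


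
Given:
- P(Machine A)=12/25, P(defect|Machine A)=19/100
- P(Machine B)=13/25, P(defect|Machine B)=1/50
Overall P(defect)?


P(B) = Σ P(B|Aᵢ)×P(Aᵢ)
  19/100×12/25 = 57/625
  1/50×13/25 = 13/1250
Sum = 127/1250

P(defect) = 127/1250 ≈ 10.16%


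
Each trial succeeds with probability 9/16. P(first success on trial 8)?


Geometric: P(X=8) = (1-p)^(k-1)×p = (7/16)^7×9/16 = 7411887/4294967296

P(X=8) = 7411887/4294967296 ≈ 0.17%


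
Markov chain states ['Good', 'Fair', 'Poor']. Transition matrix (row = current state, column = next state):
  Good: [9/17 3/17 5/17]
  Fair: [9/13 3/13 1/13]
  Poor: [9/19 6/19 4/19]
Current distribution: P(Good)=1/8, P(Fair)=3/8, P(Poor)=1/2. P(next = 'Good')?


P(next=Good) = Σᵢ P(now=i)×P(i→Good)
= 1/8×9/17 + 3/8×9/13 + 1/2×9/19
= 9/136 + 27/104 + 9/38 = 4725/8398

P = 4725/8398 ≈ 0.5626


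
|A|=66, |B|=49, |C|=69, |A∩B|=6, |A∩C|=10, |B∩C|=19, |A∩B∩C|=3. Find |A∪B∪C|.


|A∪B∪C| = 66+49+69-6-10-19+3 = 152

|A∪B∪C| = 152


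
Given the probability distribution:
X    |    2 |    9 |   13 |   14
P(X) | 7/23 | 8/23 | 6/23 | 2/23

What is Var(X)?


E[X] = 192/23
E[X²] = 2082/23
Var(X) = E[X²] - (E[X])² = 2082/23 - 36864/529 = 11022/529

Var(X) = 11022/529 ≈ 20.8355


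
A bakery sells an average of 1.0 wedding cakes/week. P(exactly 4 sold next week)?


Poisson(λ=1.0): P(X=4) = e^(-λ)×λ^k/k!
= e^(-1.0) × 1.0^4 / 4!
≈ 0.3678794412 × 1 / 24 ≈ 0.015328

P(X=4) ≈ 0.015328 ≈ 1.53%


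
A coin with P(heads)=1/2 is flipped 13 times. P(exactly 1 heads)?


Binomial: P(X=1) = C(13,1)×p^1×(1-p)^12
= 13 × 1/2 × 1/4096 = 13/8192

P(X=1) = 13/8192 ≈ 0.16%


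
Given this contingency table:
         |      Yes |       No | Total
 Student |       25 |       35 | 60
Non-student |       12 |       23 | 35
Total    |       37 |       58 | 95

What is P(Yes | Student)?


P(Yes | Student) = 25/(25+35) = 25/60 = 5/12

P(Yes|Student) = 5/12 ≈ 41.67%


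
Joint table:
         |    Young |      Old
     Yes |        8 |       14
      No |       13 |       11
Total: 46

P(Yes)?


P(Yes) = (8+14)/46 = 22/46 = 11/23

P(Yes) = 11/23 ≈ 47.83%


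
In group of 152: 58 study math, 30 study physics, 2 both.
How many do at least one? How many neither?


|A∪B| = 58+30-2 = 86
Neither = 152-86 = 66

At least one: 86; Neither: 66


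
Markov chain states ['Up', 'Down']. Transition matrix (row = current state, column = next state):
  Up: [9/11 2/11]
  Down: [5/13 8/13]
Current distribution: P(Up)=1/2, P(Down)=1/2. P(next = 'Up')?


P(next=Up) = Σᵢ P(now=i)×P(i→Up)
= 1/2×9/11 + 1/2×5/13
= 9/22 + 5/26 = 86/143

P = 86/143 ≈ 0.6014


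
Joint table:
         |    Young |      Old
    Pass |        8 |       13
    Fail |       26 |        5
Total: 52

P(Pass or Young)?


P(Pass∨Young) = P(Pass) + P(Young) - P(Pass∧Young)
= (21 + 34 - 8)/52 = 47/52

P = 47/52 ≈ 90.38%


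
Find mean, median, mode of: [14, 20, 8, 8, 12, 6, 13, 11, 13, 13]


Sorted: [6, 8, 8, 11, 12, 13, 13, 13, 14, 20]
Mean = 118/10 = 59/5
Median = 25/2
Freq: {14: 1, 20: 1, 8: 2, 12: 1, 6: 1, 13: 3, 11: 1}
Mode: [13]

Mean=59/5, Median=25/2, Mode=13


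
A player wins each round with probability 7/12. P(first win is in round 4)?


Geometric: P(X=4) = (1-p)^(k-1)×p = (5/12)^3×7/12 = 875/20736

P(X=4) = 875/20736 ≈ 4.22%


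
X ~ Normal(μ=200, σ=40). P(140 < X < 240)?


z₁=(140-200)/40=-1.5, z₂=(240-200)/40=1.0
P = Φ(1.0) - Φ(-1.5) = 0.841345 - 0.066807 = 0.774538 ≈ 0.7745

P(140 < X < 240) ≈ 0.7745


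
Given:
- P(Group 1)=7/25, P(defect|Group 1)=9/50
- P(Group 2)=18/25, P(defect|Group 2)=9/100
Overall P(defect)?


P(B) = Σ P(B|Aᵢ)×P(Aᵢ)
  9/50×7/25 = 63/1250
  9/100×18/25 = 81/1250
Sum = 72/625

P(defect) = 72/625 ≈ 11.52%


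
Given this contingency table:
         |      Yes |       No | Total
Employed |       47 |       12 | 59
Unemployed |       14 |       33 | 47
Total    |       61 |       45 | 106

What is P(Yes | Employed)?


P(Yes | Employed) = 47/(47+12) = 47/59

P(Yes|Employed) = 47/59 ≈ 79.66%


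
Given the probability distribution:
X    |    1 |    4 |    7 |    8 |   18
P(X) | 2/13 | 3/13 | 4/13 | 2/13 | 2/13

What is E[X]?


E[X] = Σ x·P(X=x)
= (1)×(2/13) + (4)×(3/13) + (7)×(4/13) + (8)×(2/13) + (18)×(2/13)
= 94/13

E[X] = 94/13


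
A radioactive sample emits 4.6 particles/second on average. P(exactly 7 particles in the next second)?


Poisson(λ=4.6): P(X=7) = e^(-λ)×λ^k/k!
= e^(-4.6) × 4.6^7 / 7!
≈ 0.01005183574 × 43581.7657216 / 5040 ≈ 0.086920

P(X=7) ≈ 0.086920 ≈ 8.69%


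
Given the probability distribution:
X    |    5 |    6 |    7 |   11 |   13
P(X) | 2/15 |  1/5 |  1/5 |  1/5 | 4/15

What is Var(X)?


E[X] = 134/15
E[X²] = 448/5
Var(X) = E[X²] - (E[X])² = 448/5 - 17956/225 = 2204/225

Var(X) = 2204/225 ≈ 9.7956


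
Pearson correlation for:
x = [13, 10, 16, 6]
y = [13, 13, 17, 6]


n=4, Σx=45, Σy=49, Σxy=607, Σx²=561, Σy²=663
r = (4×607 - 45×49)/√((4×561 - 45²)(4×663 - 49²))
= 223/√(219×251) = 223/√54969 ≈ 223/234.4547 ≈ 0.9511

r ≈ 0.9511


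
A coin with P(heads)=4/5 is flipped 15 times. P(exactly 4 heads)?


Binomial: P(X=4) = C(15,4)×p^4×(1-p)^11
= 1365 × 256/625 × 1/48828125 = 69888/6103515625

P(X=4) = 69888/6103515625 ≈ 0.00%


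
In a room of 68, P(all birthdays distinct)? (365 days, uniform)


P(all different) = Π(365-i)/365 for i=0..67
= (365/365)×(364/365)×...×(298/365)
= 0.001274

P ≈ 0.0013 ≈ 0.13%


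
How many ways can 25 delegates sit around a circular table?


Circular arrangements of 25 distinct objects: fix one position to break rotational symmetry.
(n-1)! = 24! = 620448401733239439360000

620448401733239439360000


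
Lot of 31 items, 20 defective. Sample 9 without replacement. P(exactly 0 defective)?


Hypergeometric: C(20,0)×C(11,9)/C(31,9)
= 1×55/20160075 = 11/4032015

P(X=0) = 11/4032015 ≈ 0.00%


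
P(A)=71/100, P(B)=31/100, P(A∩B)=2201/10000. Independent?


P(A)×P(B) = 2201/10000
P(A∩B) = 2201/10000
Equal ✓ → Independent

Yes, independent


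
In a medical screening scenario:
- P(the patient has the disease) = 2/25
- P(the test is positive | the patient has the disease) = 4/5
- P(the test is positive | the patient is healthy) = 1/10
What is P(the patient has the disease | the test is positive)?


Using Bayes' theorem:
P(A|B) = P(B|A)·P(A) / P(B)

P(the test is positive) = 4/5 × 2/25 + 1/10 × 23/25
= 8/125 + 23/250 = 39/250

P(the patient has the disease|the test is positive) = (8/125) / (39/250) = 16/39

P(the patient has the disease|the test is positive) = 16/39 ≈ 41.03%


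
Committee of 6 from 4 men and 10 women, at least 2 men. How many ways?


Count by #men:
  2M,4W: C(4,2)×C(10,4)=1260
  3M,3W: C(4,3)×C(10,3)=480
  4M,2W: C(4,4)×C(10,2)=45
Total = 1785

1785


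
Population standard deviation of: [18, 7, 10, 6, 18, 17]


Mean = 76/6 = 38/3
  (18-38/3)²=256/9
  (7-38/3)²=289/9
  (10-38/3)²=64/9
  (6-38/3)²=400/9
  (18-38/3)²=256/9
  (17-38/3)²=169/9
Σ(x-μ)² = 478/3
σ² = (478/3)/6 = 239/9

σ = √(239/9) ≈ 5.1532


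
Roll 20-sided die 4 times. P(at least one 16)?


P(no 16)^4 = (19/20)^4 = 130321/160000
P(≥1) = 1 - 130321/160000 = 29679/160000

P = 29679/160000 ≈ 18.55%


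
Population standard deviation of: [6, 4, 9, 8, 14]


Mean = 41/5
  (6-41/5)²=121/25
  (4-41/5)²=441/25
  (9-41/5)²=16/25
  (8-41/5)²=1/25
  (14-41/5)²=841/25
Σ(x-μ)² = 284/5
σ² = (284/5)/5 = 284/25

σ = √(284/25) ≈ 3.3705


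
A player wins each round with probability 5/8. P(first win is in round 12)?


Geometric: P(X=12) = (1-p)^(k-1)×p = (3/8)^11×5/8 = 885735/68719476736

P(X=12) = 885735/68719476736 ≈ 0.00%


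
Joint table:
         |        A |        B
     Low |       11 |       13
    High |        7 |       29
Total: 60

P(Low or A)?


P(Low∨A) = P(Low) + P(A) - P(Low∧A)
= (24 + 18 - 11)/60 = 31/60

P = 31/60 ≈ 51.67%


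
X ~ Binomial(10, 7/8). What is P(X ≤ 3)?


P(X ≤ 3) = Σ P(X=i) for i=0..3
P(X=0) = 1/1073741824
P(X=1) = 35/536870912
P(X=2) = 2205/1073741824
P(X=3) = 5145/134217728
Sum = 10859/268435456

P(X ≤ 3) = 10859/268435456 ≈ 0.00%


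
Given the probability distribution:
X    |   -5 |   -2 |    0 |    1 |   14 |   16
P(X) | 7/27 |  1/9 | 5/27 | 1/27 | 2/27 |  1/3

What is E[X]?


E[X] = Σ x·P(X=x)
= (-5)×(7/27) + (-2)×(1/9) + (0)×(5/27) + (1)×(1/27) + (14)×(2/27) + (16)×(1/3)
= 44/9

E[X] = 44/9


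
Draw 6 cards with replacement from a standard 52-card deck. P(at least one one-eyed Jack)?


P(not a one-eyed Jack) = 50/52 = 25/26
P(none in 6 draws) = (25/26)^6 = 244140625/308915776
P(≥1 one-eyed Jack) = 1 - 244140625/308915776 = 64775151/308915776

P = 64775151/308915776 ≈ 20.97%


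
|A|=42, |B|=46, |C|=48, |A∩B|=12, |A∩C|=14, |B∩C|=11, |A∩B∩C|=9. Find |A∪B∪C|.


|A∪B∪C| = 42+46+48-12-14-11+9 = 108

|A∪B∪C| = 108


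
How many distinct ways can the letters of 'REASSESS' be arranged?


Letters: 8, freq: {'R': 1, 'E': 2, 'A': 1, 'S': 4}
8!/(1!×2!×1!×4!) = 40320/48 = 840

840


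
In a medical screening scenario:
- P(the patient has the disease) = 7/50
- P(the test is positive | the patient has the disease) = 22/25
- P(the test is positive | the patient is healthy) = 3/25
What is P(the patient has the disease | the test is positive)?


Using Bayes' theorem:
P(A|B) = P(B|A)·P(A) / P(B)

P(the test is positive) = 22/25 × 7/50 + 3/25 × 43/50
= 77/625 + 129/1250 = 283/1250

P(the patient has the disease|the test is positive) = (77/625) / (283/1250) = 154/283

P(the patient has the disease|the test is positive) = 154/283 ≈ 54.42%


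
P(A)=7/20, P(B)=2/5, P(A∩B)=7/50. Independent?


P(A)×P(B) = 7/50
P(A∩B) = 7/50
Equal ✓ → Independent

Yes, independent


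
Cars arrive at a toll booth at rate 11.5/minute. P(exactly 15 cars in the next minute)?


Poisson(λ=11.5): P(X=15) = e^(-λ)×λ^k/k!
= e^(-11.5) × 11.5^15 / 15!
≈ 1.01300936e-05 × 8.13706162916e+15 / 1307674368000 ≈ 0.063035

P(X=15) ≈ 0.063035 ≈ 6.30%


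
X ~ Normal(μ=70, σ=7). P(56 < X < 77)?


z₁=(56-70)/7=-2.0, z₂=(77-70)/7=1.0
P = Φ(1.0) - Φ(-2.0) = 0.841345 - 0.022750 = 0.818595 ≈ 0.8186

P(56 < X < 77) ≈ 0.8186


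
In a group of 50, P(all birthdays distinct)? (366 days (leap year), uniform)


P(all different) = Π(366-i)/366 for i=0..49
= (366/366)×(365/366)×...×(317/366)
= 0.029927

P ≈ 0.0299 ≈ 2.99%


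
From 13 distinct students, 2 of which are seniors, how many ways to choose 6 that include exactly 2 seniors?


Choose 2 of the 2 seniors and 4 of the other 11 students:
C(2,2)×C(11,4) = 1×330 = 330

330


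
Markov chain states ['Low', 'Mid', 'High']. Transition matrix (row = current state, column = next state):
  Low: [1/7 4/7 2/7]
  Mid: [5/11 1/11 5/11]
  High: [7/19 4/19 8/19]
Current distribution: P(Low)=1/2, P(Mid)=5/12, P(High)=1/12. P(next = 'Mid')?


P(next=Mid) = Σᵢ P(now=i)×P(i→Mid)
= 1/2×4/7 + 5/12×1/11 + 1/12×4/19
= 2/7 + 5/132 + 1/57 = 5989/17556

P = 5989/17556 ≈ 0.3411


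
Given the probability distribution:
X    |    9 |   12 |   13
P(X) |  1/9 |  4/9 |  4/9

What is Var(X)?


E[X] = 109/9
E[X²] = 1333/9
Var(X) = E[X²] - (E[X])² = 1333/9 - 11881/81 = 116/81

Var(X) = 116/81 ≈ 1.4321


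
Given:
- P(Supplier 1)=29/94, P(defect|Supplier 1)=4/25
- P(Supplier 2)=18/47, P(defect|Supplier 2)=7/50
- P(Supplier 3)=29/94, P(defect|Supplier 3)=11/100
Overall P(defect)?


P(B) = Σ P(B|Aᵢ)×P(Aᵢ)
  4/25×29/94 = 58/1175
  7/50×18/47 = 63/1175
  11/100×29/94 = 319/9400
Sum = 1287/9400

P(defect) = 1287/9400 ≈ 13.69%


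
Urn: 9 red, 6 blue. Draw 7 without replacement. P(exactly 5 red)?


Hypergeometric: C(9,5)×C(6,2)/C(15,7)
= 126×15/6435 = 42/143

P(X=5) = 42/143 ≈ 29.37%


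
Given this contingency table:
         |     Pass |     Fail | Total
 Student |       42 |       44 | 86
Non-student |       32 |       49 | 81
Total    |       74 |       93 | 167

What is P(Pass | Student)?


P(Pass | Student) = 42/(42+44) = 42/86 = 21/43

P(Pass|Student) = 21/43 ≈ 48.84%


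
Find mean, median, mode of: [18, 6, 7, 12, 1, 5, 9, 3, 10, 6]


Sorted: [1, 3, 5, 6, 6, 7, 9, 10, 12, 18]
Mean = 77/10
Median = 13/2
Freq: {18: 1, 6: 2, 7: 1, 12: 1, 1: 1, 5: 1, 9: 1, 3: 1, 10: 1}
Mode: [6]

Mean=77/10, Median=13/2, Mode=6
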